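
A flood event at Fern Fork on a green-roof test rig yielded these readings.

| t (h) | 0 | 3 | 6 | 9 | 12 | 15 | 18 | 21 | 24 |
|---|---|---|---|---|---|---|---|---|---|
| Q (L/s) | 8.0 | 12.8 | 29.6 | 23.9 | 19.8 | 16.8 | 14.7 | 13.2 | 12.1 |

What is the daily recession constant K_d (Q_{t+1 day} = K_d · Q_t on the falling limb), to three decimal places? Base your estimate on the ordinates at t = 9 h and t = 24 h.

Between t = 9 h and t = 24 h the flow falls from 23.9 to 12.1 L/s over 5×3 h = 15 h.
Per-interval ratio K = (12.1/23.9)^(1/5) = 0.8727; K_d = K^(24/3) = 0.337.

K_d ≈ 0.337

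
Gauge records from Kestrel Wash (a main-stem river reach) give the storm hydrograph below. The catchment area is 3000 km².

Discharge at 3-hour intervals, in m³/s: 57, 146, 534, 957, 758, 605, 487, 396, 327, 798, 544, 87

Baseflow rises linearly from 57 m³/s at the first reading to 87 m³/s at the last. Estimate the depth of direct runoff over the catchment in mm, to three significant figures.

d ≈ 17.4 mm

Direct runoff: 0.00, 86.27, 471.55, 891.82, 690.09, 534.36, 413.64, 319.91, 248.18, 716.45, 459.73, 0.00 m³/s; ΣQ_DR = 4832 m³/s.
V = ΣQ_DR · Δt = 4832 × 10800 s = 5.219 × 10^7 m³.
Over A = 3000 km², depth = V / A = 17.4 mm.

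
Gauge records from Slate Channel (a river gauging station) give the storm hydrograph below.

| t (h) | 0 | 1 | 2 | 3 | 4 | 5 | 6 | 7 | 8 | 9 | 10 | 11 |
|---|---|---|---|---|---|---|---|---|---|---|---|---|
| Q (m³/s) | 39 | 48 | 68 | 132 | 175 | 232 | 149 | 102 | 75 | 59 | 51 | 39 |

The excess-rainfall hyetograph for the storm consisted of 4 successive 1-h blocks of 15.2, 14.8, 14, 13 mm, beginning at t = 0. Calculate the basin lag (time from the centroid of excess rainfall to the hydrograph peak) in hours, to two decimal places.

Centroid of excess rainfall: t_c = Σ P_i·t̄_i / ΣP_i = 1.9351 h (block centres at 0.5, 1.5, 2.5, 3.5 h).
Hydrograph peak occurs at t = 5 h, so basin lag t_L = 5 − 1.9351 = 3.06 h.

t_L ≈ 3.06 h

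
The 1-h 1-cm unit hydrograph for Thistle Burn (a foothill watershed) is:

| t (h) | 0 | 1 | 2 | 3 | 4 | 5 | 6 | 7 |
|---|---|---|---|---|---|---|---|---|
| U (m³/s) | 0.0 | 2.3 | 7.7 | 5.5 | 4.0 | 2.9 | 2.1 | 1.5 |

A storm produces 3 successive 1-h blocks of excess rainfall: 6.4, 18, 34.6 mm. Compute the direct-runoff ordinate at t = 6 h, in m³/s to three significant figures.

By discrete convolution, Q_j = Σ (P_i / 10 mm) · U_{j−i}.
At t = 6 h (j=6): Q = (6.4/10)·2.1 + (18/10)·2.9 + (34.6/10)·4.0 = 20.4 m³/s.

Q ≈ 20.4 m³/s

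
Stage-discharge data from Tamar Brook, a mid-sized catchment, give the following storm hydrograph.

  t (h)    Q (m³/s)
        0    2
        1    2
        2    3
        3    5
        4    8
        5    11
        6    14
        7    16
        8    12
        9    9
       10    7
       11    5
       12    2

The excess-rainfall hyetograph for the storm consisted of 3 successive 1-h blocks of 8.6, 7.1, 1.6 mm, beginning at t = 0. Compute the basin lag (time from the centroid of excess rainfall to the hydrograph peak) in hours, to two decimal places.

Centroid of excess rainfall: t_c = Σ P_i·t̄_i / ΣP_i = 1.0954 h (block centres at 0.5, 1.5, 2.5 h).
Hydrograph peak occurs at t = 7 h, so basin lag t_L = 7 − 1.0954 = 5.90 h.

t_L ≈ 5.90 h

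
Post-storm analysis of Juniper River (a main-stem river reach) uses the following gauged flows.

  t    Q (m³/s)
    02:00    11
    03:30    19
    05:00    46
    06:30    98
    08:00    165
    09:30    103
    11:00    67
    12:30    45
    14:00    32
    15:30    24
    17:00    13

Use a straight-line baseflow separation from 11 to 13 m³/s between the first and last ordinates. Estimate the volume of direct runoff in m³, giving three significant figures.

Direct-runoff ordinates (Q − Q_b): 0.00, 7.80, 34.60, 86.40, 153.20, 91.00, 54.80, 32.60, 19.40, 11.20, 0.00 m³/s.
ΣQ_DR = 491.0 m³/s.
With Δt = 1.5 h = 5400 s, V = ΣQ_DR · Δt = 491.0 × 5400 = 2.65 × 10^6 m³.

V ≈ 2.65 × 10^6 m³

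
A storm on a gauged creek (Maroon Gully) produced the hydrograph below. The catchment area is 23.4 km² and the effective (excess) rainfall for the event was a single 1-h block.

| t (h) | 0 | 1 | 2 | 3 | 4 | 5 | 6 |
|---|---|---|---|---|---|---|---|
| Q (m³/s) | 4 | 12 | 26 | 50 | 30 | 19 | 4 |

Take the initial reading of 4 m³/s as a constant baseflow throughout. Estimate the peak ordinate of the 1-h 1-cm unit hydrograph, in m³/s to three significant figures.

Direct runoff: 0.0, 8.0, 22.0, 46.0, 26.0, 15.0, 0.0 m³/s; ΣQ_DR = 117.0 m³/s, peak = 46.0 m³/s.
Runoff depth d = ΣQ_DR·Δt / A = 117.0 × 3600 / (23.4 km²) = 18.00 mm.
The 1-cm UH is the DRH scaled by (10 mm)/d, so U_p = 46.0 × 10/18.00 = 25.6 m³/s.

U_p ≈ 25.6 m³/s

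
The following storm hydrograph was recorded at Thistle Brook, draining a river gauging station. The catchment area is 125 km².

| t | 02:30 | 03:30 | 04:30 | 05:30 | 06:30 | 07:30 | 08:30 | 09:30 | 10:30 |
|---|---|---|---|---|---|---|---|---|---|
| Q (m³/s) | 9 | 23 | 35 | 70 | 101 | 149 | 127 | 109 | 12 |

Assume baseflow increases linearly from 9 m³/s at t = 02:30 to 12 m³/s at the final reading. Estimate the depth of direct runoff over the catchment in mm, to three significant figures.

d ≈ 15.6 mm

Direct runoff: 0.00, 13.62, 25.25, 59.88, 90.50, 138.12, 115.75, 97.38, 0.00 m³/s; ΣQ_DR = 540.5 m³/s.
V = ΣQ_DR · Δt = 540.5 × 3600 s = 1.946 × 10^6 m³.
Over A = 125 km², depth = V / A = 15.6 mm.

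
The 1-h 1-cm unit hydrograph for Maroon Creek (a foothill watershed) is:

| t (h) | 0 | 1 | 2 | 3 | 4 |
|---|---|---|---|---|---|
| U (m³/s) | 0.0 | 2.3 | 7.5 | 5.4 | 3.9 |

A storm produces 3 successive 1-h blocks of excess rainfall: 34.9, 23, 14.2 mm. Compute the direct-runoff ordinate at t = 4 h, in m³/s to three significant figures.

Q ≈ 36.7 m³/s

By discrete convolution, Q_j = Σ (P_i / 10 mm) · U_{j−i}.
At t = 4 h (j=4): Q = (34.9/10)·3.9 + (23/10)·5.4 + (14.2/10)·7.5 = 36.7 m³/s.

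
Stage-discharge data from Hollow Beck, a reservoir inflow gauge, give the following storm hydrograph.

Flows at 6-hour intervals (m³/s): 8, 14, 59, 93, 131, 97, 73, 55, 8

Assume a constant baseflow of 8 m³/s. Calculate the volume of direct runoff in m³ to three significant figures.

Direct-runoff ordinates (Q − Q_b): 0.0, 6.0, 51.0, 85.0, 123.0, 89.0, 65.0, 47.0, 0.0 m³/s.
ΣQ_DR = 466.0 m³/s.
With Δt = 6 h = 21600 s, V = ΣQ_DR · Δt = 466.0 × 21600 = 1.01 × 10^7 m³.

V ≈ 1.01 × 10^7 m³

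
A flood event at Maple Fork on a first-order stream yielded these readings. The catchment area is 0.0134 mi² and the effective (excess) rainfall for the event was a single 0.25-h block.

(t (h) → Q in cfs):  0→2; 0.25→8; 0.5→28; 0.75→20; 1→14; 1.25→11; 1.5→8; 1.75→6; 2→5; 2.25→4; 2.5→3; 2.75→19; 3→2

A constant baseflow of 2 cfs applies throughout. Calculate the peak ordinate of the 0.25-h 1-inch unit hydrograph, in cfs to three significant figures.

Direct runoff: 0.0, 6.0, 26.0, 18.0, 12.0, 9.0, 6.0, 4.0, 3.0, 2.0, 1.0, 17.0, 0.0 cfs; ΣQ_DR = 104.0 cfs, peak = 26.0 cfs.
Runoff depth d = ΣQ_DR·Δt / A = 104.0 × 900 / (0.0134 mi²) = 3.007 in.
The 1-inch UH is the DRH scaled by (1 in)/d, so U_p = 26.0 × 1/3.007 = 8.65 cfs.

U_p ≈ 8.65 cfs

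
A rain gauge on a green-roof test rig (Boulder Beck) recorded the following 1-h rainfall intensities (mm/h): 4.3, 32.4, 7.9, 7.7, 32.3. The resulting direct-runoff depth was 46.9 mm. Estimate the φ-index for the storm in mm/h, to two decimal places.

φ ≈ 8.90 mm/h

Only the 2 blocks with intensity above φ contribute runoff: 32.4, 32.3 mm/h.
Σ(I−φ)·Δt = d  ⇒  (32.4+32.3 − 2φ)·1 = 46.9
φ = (64.70 − 46.9/1) / 2 = 8.90 mm/h.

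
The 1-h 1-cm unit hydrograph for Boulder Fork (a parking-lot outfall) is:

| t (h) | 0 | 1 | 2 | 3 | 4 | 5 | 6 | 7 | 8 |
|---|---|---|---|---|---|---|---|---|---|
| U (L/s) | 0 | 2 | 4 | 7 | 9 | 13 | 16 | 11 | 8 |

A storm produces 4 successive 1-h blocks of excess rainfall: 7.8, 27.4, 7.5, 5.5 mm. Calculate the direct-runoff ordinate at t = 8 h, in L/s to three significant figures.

Q ≈ 55.5 L/s

By discrete convolution, Q_j = Σ (P_i / 10 mm) · U_{j−i}.
At t = 8 h (j=8): Q = (7.8/10)·8 + (27.4/10)·11 + (7.5/10)·16 + (5.5/10)·13 = 55.5 L/s.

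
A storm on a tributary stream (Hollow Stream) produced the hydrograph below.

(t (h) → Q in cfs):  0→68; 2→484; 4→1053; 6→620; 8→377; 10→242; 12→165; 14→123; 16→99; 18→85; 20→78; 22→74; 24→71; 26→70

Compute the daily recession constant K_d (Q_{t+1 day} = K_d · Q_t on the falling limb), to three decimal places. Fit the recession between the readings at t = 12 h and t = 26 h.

Between t = 12 h and t = 26 h the flow falls from 165 to 70 cfs over 7×2 h = 14 h.
Per-interval ratio K = (70/165)^(1/7) = 0.8847; K_d = K^(24/2) = 0.230.

K_d ≈ 0.230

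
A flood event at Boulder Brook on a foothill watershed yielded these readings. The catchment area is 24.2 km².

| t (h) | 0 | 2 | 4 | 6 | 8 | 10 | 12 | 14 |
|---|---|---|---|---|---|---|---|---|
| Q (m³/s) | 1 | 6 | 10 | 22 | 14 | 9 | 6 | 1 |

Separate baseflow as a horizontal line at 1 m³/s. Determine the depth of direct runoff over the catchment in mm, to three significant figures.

d ≈ 18.1 mm

Direct runoff: 0.0, 5.0, 9.0, 21.0, 13.0, 8.0, 5.0, 0.0 m³/s; ΣQ_DR = 61.00 m³/s.
V = ΣQ_DR · Δt = 61.00 × 7200 s = 4.392 × 10^5 m³.
Over A = 24.2 km², depth = V / A = 18.1 mm.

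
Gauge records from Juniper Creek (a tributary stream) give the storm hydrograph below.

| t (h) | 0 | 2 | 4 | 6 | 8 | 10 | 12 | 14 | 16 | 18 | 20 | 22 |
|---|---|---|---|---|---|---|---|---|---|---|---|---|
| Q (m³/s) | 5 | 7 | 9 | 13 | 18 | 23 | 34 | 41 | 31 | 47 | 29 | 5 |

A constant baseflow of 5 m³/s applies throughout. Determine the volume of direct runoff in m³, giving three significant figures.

V ≈ 1.45 × 10^6 m³

Direct-runoff ordinates (Q − Q_b): 0.0, 2.0, 4.0, 8.0, 13.0, 18.0, 29.0, 36.0, 26.0, 42.0, 24.0, 0.0 m³/s.
ΣQ_DR = 202.0 m³/s.
With Δt = 2 h = 7200 s, V = ΣQ_DR · Δt = 202.0 × 7200 = 1.45 × 10^6 m³.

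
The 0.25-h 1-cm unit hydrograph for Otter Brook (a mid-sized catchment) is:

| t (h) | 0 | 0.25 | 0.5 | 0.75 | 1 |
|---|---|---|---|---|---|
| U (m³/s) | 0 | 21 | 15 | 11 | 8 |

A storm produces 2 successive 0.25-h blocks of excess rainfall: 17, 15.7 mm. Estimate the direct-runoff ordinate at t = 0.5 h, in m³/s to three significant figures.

Q ≈ 58.5 m³/s

By discrete convolution, Q_j = Σ (P_i / 10 mm) · U_{j−i}.
At t = 0.5 h (j=2): Q = (17/10)·15 + (15.7/10)·21 = 58.5 m³/s.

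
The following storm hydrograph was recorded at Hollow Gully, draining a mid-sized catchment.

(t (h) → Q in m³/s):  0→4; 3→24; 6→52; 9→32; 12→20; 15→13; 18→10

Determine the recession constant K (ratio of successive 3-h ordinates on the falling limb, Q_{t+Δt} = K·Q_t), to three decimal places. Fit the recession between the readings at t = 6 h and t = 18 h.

K ≈ 0.662

Using the recession-limb readings at t = 6 h and t = 18 h: Q falls from 52 to 10 m³/s over 4 intervals.
K = (Q₂/Q₁)^(1/4) = (10/52)^(1/4) = 0.662.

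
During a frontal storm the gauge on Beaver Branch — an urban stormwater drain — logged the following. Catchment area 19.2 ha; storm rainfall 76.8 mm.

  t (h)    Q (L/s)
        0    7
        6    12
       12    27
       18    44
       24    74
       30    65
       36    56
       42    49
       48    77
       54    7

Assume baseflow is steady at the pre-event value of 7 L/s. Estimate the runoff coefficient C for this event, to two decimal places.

C ≈ 0.51

ΣQ_DR = 348.0 L/s; V = ΣQ_DR·Δt = 7.517 × 10^6 L.
Runoff depth d = V / A = 39.15 mm.
C = d / P = 39.15 / 76.8 = 0.51.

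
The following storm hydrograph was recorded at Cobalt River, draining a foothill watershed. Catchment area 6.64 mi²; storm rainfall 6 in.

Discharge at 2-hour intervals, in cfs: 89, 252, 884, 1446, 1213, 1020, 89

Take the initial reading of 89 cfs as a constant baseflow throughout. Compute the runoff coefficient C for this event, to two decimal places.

C ≈ 0.34

ΣQ_DR = 4370 cfs; V = ΣQ_DR·Δt = 3.146 × 10^7 ft³.
Runoff depth d = V / A = 2.040 in.
C = d / P = 2.040 / 6 = 0.34.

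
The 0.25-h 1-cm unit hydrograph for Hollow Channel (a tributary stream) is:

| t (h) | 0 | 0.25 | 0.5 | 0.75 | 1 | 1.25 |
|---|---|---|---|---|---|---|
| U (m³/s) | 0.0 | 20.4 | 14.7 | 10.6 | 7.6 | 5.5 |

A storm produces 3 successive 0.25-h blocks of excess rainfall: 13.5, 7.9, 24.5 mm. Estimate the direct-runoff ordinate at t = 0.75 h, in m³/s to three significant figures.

Q ≈ 75.9 m³/s

By discrete convolution, Q_j = Σ (P_i / 10 mm) · U_{j−i}.
At t = 0.75 h (j=3): Q = (13.5/10)·10.6 + (7.9/10)·14.7 + (24.5/10)·20.4 = 75.9 m³/s.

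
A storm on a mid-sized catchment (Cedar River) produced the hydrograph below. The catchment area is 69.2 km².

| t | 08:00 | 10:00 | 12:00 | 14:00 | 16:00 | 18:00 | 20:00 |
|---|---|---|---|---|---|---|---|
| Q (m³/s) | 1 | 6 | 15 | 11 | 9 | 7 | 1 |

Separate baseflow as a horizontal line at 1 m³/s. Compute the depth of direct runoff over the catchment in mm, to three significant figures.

d ≈ 4.47 mm

Direct runoff: 0.0, 5.0, 14.0, 10.0, 8.0, 6.0, 0.0 m³/s; ΣQ_DR = 43.00 m³/s.
V = ΣQ_DR · Δt = 43.00 × 7200 s = 3.096 × 10^5 m³.
Over A = 69.2 km², depth = V / A = 4.47 mm.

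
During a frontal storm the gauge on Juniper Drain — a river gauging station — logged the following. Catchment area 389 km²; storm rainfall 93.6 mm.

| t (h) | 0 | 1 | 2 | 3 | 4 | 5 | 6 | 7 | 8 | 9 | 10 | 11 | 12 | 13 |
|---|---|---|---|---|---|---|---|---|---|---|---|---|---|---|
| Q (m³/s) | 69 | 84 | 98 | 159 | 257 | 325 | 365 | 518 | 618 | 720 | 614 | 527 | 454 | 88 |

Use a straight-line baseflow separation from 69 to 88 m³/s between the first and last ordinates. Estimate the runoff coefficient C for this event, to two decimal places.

C ≈ 0.38

ΣQ_DR = 3797 m³/s; V = ΣQ_DR·Δt = 1.367 × 10^7 m³.
Runoff depth d = V / A = 35.14 mm.
C = d / P = 35.14 / 93.6 = 0.38.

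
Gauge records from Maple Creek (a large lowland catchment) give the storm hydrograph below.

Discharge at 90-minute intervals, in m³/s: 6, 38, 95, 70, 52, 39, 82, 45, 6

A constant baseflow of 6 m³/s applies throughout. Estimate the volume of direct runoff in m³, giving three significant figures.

V ≈ 2.05 × 10^6 m³

Direct-runoff ordinates (Q − Q_b): 0.0, 32.0, 89.0, 64.0, 46.0, 33.0, 76.0, 39.0, 0.0 m³/s.
ΣQ_DR = 379.0 m³/s.
With Δt = 1.5 h = 5400 s, V = ΣQ_DR · Δt = 379.0 × 5400 = 2.05 × 10^6 m³.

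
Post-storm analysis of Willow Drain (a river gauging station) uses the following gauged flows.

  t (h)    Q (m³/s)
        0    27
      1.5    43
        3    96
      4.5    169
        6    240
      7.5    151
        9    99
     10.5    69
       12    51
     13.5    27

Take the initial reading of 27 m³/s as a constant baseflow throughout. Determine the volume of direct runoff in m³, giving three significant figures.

Direct-runoff ordinates (Q − Q_b): 0.0, 16.0, 69.0, 142.0, 213.0, 124.0, 72.0, 42.0, 24.0, 0.0 m³/s.
ΣQ_DR = 702.0 m³/s.
With Δt = 1.5 h = 5400 s, V = ΣQ_DR · Δt = 702.0 × 5400 = 3.79 × 10^6 m³.

V ≈ 3.79 × 10^6 m³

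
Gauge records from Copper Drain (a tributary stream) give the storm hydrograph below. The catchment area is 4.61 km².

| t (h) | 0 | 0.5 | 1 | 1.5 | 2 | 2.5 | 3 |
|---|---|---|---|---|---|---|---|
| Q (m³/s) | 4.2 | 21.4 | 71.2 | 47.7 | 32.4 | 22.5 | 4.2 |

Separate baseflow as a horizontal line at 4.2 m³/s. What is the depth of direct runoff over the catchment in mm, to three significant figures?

d ≈ 68.0 mm

Direct runoff: 0.0, 17.2, 67.0, 43.5, 28.2, 18.3, 0.0 m³/s; ΣQ_DR = 174.2 m³/s.
V = ΣQ_DR · Δt = 174.2 × 1800 s = 3.136 × 10^5 m³.
Over A = 4.61 km², depth = V / A = 68.0 mm.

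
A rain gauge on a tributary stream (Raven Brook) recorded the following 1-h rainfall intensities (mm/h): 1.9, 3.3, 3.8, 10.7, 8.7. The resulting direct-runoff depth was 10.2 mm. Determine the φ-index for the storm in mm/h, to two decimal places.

φ ≈ 4.60 mm/h

Only the 2 blocks with intensity above φ contribute runoff: 10.7, 8.7 mm/h.
Σ(I−φ)·Δt = d  ⇒  (10.7+8.7 − 2φ)·1 = 10.2
φ = (19.40 − 10.2/1) / 2 = 4.60 mm/h.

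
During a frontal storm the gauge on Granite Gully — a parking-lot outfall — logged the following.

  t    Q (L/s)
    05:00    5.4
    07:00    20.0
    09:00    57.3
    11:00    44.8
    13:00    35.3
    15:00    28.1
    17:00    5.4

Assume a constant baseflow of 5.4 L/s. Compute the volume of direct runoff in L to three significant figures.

V ≈ 1.14 × 10^6 L

Direct-runoff ordinates (Q − Q_b): 0.0, 14.6, 51.9, 39.4, 29.9, 22.7, 0.0 L/s.
ΣQ_DR = 158.5 L/s.
With Δt = 2 h = 7200 s, V = ΣQ_DR · Δt = 158.5 × 7200 = 1.14 × 10^6 L.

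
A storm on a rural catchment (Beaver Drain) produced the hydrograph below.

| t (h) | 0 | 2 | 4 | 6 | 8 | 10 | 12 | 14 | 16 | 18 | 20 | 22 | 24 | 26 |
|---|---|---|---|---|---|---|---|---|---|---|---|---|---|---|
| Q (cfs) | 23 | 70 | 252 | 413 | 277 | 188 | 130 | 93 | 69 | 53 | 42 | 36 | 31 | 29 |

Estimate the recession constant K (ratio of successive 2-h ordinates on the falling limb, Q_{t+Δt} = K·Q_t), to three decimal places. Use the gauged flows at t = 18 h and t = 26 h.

Using the recession-limb readings at t = 18 h and t = 26 h: Q falls from 53 to 29 cfs over 4 intervals.
K = (Q₂/Q₁)^(1/4) = (29/53)^(1/4) = 0.860.

K ≈ 0.860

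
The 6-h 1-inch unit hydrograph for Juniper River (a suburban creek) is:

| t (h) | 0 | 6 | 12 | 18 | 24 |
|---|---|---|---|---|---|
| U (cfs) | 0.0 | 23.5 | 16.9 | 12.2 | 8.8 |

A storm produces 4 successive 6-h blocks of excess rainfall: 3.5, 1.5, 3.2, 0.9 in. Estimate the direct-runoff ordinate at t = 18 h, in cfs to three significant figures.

Q ≈ 143 cfs

By discrete convolution, Q_j = Σ (P_i / 1 in) · U_{j−i}.
At t = 18 h (j=3): Q = (3.5/1)·12.2 + (1.5/1)·16.9 + (3.2/1)·23.5 + (0.9/1)·0.0 = 143 cfs.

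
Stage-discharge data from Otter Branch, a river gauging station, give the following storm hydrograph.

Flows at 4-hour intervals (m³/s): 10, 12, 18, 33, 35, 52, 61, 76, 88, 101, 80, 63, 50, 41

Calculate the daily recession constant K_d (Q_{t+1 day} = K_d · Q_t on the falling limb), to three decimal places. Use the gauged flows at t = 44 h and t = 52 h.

K_d ≈ 0.276

Between t = 44 h and t = 52 h the flow falls from 63 to 41 m³/s over 2×4 h = 8 h.
Per-interval ratio K = (41/63)^(1/2) = 0.8067; K_d = K^(24/4) = 0.276.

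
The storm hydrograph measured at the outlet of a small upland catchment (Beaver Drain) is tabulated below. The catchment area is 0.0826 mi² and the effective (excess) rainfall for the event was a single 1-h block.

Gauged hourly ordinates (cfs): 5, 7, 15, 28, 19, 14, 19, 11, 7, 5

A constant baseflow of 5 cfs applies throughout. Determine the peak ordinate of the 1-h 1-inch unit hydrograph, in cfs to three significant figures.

Direct runoff: 0.0, 2.0, 10.0, 23.0, 14.0, 9.0, 14.0, 6.0, 2.0, 0.0 cfs; ΣQ_DR = 80.00 cfs, peak = 23.0 cfs.
Runoff depth d = ΣQ_DR·Δt / A = 80.00 × 3600 / (0.0826 mi²) = 1.501 in.
The 1-inch UH is the DRH scaled by (1 in)/d, so U_p = 23.0 × 1/1.501 = 15.3 cfs.

U_p ≈ 15.3 cfs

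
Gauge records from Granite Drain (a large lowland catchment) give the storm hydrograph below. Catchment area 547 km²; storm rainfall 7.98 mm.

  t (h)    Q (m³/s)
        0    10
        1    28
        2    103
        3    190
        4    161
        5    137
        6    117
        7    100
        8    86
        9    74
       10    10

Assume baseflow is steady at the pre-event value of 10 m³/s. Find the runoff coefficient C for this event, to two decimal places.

C ≈ 0.75

ΣQ_DR = 906.0 m³/s; V = ΣQ_DR·Δt = 3.262 × 10^6 m³.
Runoff depth d = V / A = 5.963 mm.
C = d / P = 5.963 / 7.98 = 0.75.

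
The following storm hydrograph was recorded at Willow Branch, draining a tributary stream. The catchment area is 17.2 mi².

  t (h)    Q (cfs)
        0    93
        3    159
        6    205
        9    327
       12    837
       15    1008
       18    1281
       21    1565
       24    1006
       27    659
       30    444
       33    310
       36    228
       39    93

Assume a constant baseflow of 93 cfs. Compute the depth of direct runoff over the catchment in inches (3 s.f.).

Direct runoff: 0.0, 66.0, 112.0, 234.0, 744.0, 915.0, 1188.0, 1472.0, 913.0, 566.0, 351.0, 217.0, 135.0, 0.0 cfs; ΣQ_DR = 6913 cfs.
V = ΣQ_DR · Δt = 6913 × 10800 s = 7.466 × 10^7 ft³.
Over A = 17.2 mi², depth = V / A = 1.87 in.

d ≈ 1.87 in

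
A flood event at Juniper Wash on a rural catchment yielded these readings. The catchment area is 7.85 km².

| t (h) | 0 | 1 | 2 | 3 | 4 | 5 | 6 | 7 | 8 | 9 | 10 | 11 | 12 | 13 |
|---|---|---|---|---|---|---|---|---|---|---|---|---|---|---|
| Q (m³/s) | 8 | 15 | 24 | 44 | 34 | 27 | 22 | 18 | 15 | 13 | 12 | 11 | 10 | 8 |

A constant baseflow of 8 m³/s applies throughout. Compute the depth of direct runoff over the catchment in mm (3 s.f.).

d ≈ 68.3 mm

Direct runoff: 0.0, 7.0, 16.0, 36.0, 26.0, 19.0, 14.0, 10.0, 7.0, 5.0, 4.0, 3.0, 2.0, 0.0 m³/s; ΣQ_DR = 149.0 m³/s.
V = ΣQ_DR · Δt = 149.0 × 3600 s = 5.364 × 10^5 m³.
Over A = 7.85 km², depth = V / A = 68.3 mm.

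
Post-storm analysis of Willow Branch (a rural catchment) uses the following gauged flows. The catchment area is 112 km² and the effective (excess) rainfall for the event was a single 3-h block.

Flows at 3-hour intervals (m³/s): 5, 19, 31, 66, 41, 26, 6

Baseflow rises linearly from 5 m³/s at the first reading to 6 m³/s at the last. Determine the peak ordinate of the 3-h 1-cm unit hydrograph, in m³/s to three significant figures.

U_p ≈ 40.3 m³/s

Direct runoff: 0.00, 13.83, 25.67, 60.50, 35.33, 20.17, 0.00 m³/s; ΣQ_DR = 155.5 m³/s, peak = 60.50 m³/s.
Runoff depth d = ΣQ_DR·Δt / A = 155.5 × 10800 / (112 km²) = 14.99 mm.
The 1-cm UH is the DRH scaled by (10 mm)/d, so U_p = 60.50 × 10/14.99 = 40.3 m³/s.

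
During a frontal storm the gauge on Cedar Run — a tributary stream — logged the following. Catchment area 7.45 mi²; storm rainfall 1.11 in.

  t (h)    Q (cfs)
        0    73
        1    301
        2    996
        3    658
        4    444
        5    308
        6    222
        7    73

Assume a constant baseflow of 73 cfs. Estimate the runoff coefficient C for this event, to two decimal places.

ΣQ_DR = 2491 cfs; V = ΣQ_DR·Δt = 8.968 × 10^6 ft³.
Runoff depth d = V / A = 0.5181 in.
C = d / P = 0.5181 / 1.11 = 0.47.

C ≈ 0.47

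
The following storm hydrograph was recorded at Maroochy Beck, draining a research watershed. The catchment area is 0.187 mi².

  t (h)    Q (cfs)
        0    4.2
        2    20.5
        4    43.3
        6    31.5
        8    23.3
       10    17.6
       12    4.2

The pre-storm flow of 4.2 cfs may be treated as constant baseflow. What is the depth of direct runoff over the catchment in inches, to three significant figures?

Direct runoff: 0.0, 16.3, 39.1, 27.3, 19.1, 13.4, 0.0 cfs; ΣQ_DR = 115.2 cfs.
V = ΣQ_DR · Δt = 115.2 × 7200 s = 8.294 × 10^5 ft³.
Over A = 0.187 mi², depth = V / A = 1.91 in.

d ≈ 1.91 in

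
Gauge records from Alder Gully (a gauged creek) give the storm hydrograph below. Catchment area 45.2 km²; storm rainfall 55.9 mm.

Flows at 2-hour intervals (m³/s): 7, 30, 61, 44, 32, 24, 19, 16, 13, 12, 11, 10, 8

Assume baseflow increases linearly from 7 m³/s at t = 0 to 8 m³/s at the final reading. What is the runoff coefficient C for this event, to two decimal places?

C ≈ 0.54

ΣQ_DR = 189.5 m³/s; V = ΣQ_DR·Δt = 1.364 × 10^6 m³.
Runoff depth d = V / A = 30.19 mm.
C = d / P = 30.19 / 55.9 = 0.54.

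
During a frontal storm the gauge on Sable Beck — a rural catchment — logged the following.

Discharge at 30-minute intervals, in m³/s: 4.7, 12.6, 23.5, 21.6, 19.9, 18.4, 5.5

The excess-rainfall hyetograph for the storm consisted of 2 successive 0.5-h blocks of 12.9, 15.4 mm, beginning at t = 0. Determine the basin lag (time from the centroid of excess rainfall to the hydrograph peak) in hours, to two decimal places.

t_L ≈ 0.48 h

Centroid of excess rainfall: t_c = Σ P_i·t̄_i / ΣP_i = 0.5221 h (block centres at 0.25, 0.75 h).
Hydrograph peak occurs at t = 1 h, so basin lag t_L = 1 − 0.5221 = 0.48 h.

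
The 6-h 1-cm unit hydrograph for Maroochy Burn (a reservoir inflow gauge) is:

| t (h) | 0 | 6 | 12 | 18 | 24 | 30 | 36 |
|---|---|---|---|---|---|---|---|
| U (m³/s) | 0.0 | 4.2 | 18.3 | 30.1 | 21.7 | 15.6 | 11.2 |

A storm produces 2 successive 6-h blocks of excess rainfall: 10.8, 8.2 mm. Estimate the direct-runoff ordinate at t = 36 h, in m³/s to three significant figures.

Q ≈ 24.9 m³/s

By discrete convolution, Q_j = Σ (P_i / 10 mm) · U_{j−i}.
At t = 36 h (j=6): Q = (10.8/10)·11.2 + (8.2/10)·15.6 = 24.9 m³/s.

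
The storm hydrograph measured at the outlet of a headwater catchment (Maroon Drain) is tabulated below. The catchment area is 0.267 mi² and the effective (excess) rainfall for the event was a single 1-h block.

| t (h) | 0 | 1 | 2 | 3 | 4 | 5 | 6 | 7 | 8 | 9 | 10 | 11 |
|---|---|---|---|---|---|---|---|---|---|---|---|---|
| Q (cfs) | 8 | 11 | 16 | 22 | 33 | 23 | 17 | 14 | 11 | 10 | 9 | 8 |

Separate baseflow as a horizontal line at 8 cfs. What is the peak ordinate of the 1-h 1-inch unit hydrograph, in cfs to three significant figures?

U_p ≈ 50.1 cfs

Direct runoff: 0.0, 3.0, 8.0, 14.0, 25.0, 15.0, 9.0, 6.0, 3.0, 2.0, 1.0, 0.0 cfs; ΣQ_DR = 86.00 cfs, peak = 25.0 cfs.
Runoff depth d = ΣQ_DR·Δt / A = 86.00 × 3600 / (0.267 mi²) = 0.4991 in.
The 1-inch UH is the DRH scaled by (1 in)/d, so U_p = 25.0 × 1/0.4991 = 50.1 cfs.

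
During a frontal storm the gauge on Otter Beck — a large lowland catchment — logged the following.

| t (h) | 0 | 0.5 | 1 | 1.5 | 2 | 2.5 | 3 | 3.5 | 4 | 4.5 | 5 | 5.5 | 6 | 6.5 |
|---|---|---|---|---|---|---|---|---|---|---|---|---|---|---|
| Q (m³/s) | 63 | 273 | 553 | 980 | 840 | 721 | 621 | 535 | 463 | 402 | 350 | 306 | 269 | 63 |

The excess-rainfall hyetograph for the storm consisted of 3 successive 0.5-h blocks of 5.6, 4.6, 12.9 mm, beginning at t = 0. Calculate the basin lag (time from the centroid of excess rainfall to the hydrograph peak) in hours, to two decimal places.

t_L ≈ 0.59 h

Centroid of excess rainfall: t_c = Σ P_i·t̄_i / ΣP_i = 0.9080 h (block centres at 0.25, 0.75, 1.25 h).
Hydrograph peak occurs at t = 1.5 h, so basin lag t_L = 1.5 − 0.9080 = 0.59 h.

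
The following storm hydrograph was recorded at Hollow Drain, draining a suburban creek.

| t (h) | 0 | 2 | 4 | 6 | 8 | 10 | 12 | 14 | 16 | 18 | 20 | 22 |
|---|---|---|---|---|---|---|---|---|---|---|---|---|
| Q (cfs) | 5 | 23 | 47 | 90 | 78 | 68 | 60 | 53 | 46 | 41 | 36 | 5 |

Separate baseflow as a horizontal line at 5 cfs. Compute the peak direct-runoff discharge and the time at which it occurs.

Subtracting baseflow gives direct-runoff ordinates: 0.0, 18.0, 42.0, 85.0, 73.0, 63.0, 55.0, 48.0, 41.0, 36.0, 31.0, 0.0 cfs.
The maximum is 85.0 cfs, occurring at the reading for t = 6 h.

Q_p = 85.0 cfs at t = 6 h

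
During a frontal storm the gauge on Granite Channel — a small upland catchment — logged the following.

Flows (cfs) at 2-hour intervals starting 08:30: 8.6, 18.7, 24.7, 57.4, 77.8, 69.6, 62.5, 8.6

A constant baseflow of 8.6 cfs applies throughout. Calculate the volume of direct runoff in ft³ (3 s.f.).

Direct-runoff ordinates (Q − Q_b): 0.0, 10.1, 16.1, 48.8, 69.2, 61.0, 53.9, 0.0 cfs.
ΣQ_DR = 259.1 cfs.
With Δt = 2 h = 7200 s, V = ΣQ_DR · Δt = 259.1 × 7200 = 1.87 × 10^6 ft³.

V ≈ 1.87 × 10^6 ft³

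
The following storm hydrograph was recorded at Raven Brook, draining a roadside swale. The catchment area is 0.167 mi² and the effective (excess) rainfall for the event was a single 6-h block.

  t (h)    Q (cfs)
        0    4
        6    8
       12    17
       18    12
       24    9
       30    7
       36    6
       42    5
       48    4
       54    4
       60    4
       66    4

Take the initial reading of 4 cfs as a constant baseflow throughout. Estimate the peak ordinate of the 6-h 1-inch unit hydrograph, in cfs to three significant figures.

Direct runoff: 0.0, 4.0, 13.0, 8.0, 5.0, 3.0, 2.0, 1.0, 0.0, 0.0, 0.0, 0.0 cfs; ΣQ_DR = 36.00 cfs, peak = 13.0 cfs.
Runoff depth d = ΣQ_DR·Δt / A = 36.00 × 21600 / (0.167 mi²) = 2.004 in.
The 1-inch UH is the DRH scaled by (1 in)/d, so U_p = 13.0 × 1/2.004 = 6.49 cfs.

U_p ≈ 6.49 cfs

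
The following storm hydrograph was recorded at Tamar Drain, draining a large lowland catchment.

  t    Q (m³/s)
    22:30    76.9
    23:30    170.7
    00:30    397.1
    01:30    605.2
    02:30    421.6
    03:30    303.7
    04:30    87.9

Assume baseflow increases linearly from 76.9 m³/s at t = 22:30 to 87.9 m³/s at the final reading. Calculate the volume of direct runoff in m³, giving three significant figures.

Direct-runoff ordinates (Q − Q_b): 0.00, 91.97, 316.53, 522.80, 337.37, 217.63, 0.00 m³/s.
ΣQ_DR = 1486 m³/s.
With Δt = 1 h = 3600 s, V = ΣQ_DR · Δt = 1486 × 3600 = 5.35 × 10^6 m³.

V ≈ 5.35 × 10^6 m³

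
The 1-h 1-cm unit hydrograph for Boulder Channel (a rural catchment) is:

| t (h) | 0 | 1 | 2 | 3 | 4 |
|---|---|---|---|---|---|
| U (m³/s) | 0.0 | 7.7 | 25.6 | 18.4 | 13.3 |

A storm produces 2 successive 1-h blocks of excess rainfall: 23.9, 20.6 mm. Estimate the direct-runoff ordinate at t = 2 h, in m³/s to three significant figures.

By discrete convolution, Q_j = Σ (P_i / 10 mm) · U_{j−i}.
At t = 2 h (j=2): Q = (23.9/10)·25.6 + (20.6/10)·7.7 = 77.0 m³/s.

Q ≈ 77.0 m³/s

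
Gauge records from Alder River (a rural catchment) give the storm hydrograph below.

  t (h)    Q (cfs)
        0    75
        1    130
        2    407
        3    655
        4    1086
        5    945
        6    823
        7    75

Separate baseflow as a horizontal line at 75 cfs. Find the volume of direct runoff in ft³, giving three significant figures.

Direct-runoff ordinates (Q − Q_b): 0.0, 55.0, 332.0, 580.0, 1011.0, 870.0, 748.0, 0.0 cfs.
ΣQ_DR = 3596 cfs.
With Δt = 1 h = 3600 s, V = ΣQ_DR · Δt = 3596 × 3600 = 1.29 × 10^7 ft³.

V ≈ 1.29 × 10^7 ft³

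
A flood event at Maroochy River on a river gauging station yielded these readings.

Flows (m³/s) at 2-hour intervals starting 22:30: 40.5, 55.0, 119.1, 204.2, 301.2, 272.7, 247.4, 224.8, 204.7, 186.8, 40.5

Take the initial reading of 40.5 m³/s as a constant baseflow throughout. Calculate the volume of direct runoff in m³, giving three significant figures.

Direct-runoff ordinates (Q − Q_b): 0.0, 14.5, 78.6, 163.7, 260.7, 232.2, 206.9, 184.3, 164.2, 146.3, 0.0 m³/s.
ΣQ_DR = 1451 m³/s.
With Δt = 2 h = 7200 s, V = ΣQ_DR · Δt = 1451 × 7200 = 1.05 × 10^7 m³.

V ≈ 1.05 × 10^7 m³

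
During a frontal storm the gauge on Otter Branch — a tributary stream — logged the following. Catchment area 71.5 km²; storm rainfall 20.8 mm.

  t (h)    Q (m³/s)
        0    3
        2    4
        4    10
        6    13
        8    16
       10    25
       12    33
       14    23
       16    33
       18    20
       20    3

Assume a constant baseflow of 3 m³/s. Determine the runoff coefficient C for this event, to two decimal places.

ΣQ_DR = 150.0 m³/s; V = ΣQ_DR·Δt = 1.080 × 10^6 m³.
Runoff depth d = V / A = 15.10 mm.
C = d / P = 15.10 / 20.8 = 0.73.

C ≈ 0.73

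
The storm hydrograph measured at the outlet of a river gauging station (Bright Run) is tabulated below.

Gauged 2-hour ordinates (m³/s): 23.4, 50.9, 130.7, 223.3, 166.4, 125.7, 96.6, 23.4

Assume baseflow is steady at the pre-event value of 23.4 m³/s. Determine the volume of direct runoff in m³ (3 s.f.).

V ≈ 4.70 × 10^6 m³

Direct-runoff ordinates (Q − Q_b): 0.0, 27.5, 107.3, 199.9, 143.0, 102.3, 73.2, 0.0 m³/s.
ΣQ_DR = 653.2 m³/s.
With Δt = 2 h = 7200 s, V = ΣQ_DR · Δt = 653.2 × 7200 = 4.70 × 10^6 m³.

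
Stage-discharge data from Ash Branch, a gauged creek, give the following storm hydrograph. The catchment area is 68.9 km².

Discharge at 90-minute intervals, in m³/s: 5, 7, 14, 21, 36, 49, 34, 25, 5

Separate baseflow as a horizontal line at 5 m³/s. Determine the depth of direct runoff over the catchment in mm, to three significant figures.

Direct runoff: 0.0, 2.0, 9.0, 16.0, 31.0, 44.0, 29.0, 20.0, 0.0 m³/s; ΣQ_DR = 151.0 m³/s.
V = ΣQ_DR · Δt = 151.0 × 5400 s = 8.154 × 10^5 m³.
Over A = 68.9 km², depth = V / A = 11.8 mm.

d ≈ 11.8 mm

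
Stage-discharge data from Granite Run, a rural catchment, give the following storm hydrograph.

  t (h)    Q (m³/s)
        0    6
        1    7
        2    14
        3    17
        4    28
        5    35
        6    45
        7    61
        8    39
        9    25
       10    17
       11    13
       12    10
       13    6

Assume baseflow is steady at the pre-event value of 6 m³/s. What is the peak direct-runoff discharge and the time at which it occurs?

Subtracting baseflow gives direct-runoff ordinates: 0.0, 1.0, 8.0, 11.0, 22.0, 29.0, 39.0, 55.0, 33.0, 19.0, 11.0, 7.0, 4.0, 0.0 m³/s.
The maximum is 55.0 m³/s, occurring at the reading for t = 7 h.

Q_p = 55.0 m³/s at t = 7 h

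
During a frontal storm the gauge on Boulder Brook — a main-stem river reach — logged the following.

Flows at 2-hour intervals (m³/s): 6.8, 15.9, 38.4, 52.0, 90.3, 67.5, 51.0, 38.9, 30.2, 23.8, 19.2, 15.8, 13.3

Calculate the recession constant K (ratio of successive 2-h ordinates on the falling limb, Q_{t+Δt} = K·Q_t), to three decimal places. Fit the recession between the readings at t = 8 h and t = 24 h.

K ≈ 0.787

Using the recession-limb readings at t = 8 h and t = 24 h: Q falls from 90.3 to 13.3 m³/s over 8 intervals.
K = (Q₂/Q₁)^(1/8) = (13.3/90.3)^(1/8) = 0.787.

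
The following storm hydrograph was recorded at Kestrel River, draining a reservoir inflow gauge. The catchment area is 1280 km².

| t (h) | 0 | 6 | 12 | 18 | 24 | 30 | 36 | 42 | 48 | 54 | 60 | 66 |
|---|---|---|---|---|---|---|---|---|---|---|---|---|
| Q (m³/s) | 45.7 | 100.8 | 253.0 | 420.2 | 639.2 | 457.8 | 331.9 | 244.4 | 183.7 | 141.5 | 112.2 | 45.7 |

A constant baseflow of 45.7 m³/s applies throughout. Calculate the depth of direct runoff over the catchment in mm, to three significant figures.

Direct runoff: 0.0, 55.1, 207.3, 374.5, 593.5, 412.1, 286.2, 198.7, 138.0, 95.8, 66.5, 0.0 m³/s; ΣQ_DR = 2428 m³/s.
V = ΣQ_DR · Δt = 2428 × 21600 s = 5.244 × 10^7 m³.
Over A = 1280 km², depth = V / A = 41.0 mm.

d ≈ 41.0 mm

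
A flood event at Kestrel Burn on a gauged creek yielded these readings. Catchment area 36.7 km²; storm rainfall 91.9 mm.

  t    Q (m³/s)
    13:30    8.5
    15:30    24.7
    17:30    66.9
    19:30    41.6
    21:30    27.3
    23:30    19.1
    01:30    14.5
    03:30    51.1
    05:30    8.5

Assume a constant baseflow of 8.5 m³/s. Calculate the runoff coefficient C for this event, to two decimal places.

C ≈ 0.40

ΣQ_DR = 185.7 m³/s; V = ΣQ_DR·Δt = 1.337 × 10^6 m³.
Runoff depth d = V / A = 36.43 mm.
C = d / P = 36.43 / 91.9 = 0.40.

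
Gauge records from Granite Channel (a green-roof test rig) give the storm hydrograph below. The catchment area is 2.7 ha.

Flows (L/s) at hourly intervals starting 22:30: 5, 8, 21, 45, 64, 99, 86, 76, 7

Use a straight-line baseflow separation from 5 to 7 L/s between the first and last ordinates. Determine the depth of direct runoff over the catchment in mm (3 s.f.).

Direct runoff: 0.00, 2.75, 15.50, 39.25, 58.00, 92.75, 79.50, 69.25, 0.00 L/s; ΣQ_DR = 357.0 L/s.
V = ΣQ_DR · Δt = 357.0 × 3600 s = 1.285 × 10^6 L.
Over A = 2.7 ha, depth = V / A = 47.6 mm.

d ≈ 47.6 mm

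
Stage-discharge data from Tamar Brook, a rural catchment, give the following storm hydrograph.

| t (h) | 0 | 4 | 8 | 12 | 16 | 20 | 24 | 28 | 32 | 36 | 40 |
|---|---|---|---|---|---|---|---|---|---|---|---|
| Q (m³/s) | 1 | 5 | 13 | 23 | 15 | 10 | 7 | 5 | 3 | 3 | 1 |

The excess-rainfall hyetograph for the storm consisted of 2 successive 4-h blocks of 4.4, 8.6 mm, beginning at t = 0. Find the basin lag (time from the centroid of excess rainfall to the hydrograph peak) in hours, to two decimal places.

t_L ≈ 7.35 h

Centroid of excess rainfall: t_c = Σ P_i·t̄_i / ΣP_i = 4.6462 h (block centres at 2, 6 h).
Hydrograph peak occurs at t = 12 h, so basin lag t_L = 12 − 4.6462 = 7.35 h.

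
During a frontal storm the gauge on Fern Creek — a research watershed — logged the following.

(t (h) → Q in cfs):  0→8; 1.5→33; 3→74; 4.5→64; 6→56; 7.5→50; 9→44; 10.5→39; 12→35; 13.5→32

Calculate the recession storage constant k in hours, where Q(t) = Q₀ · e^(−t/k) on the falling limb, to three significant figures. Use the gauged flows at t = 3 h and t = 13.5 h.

k ≈ 12.5 h

On the falling limb, Q drops from 74 to 32 cfs between t = 3 h and t = 13.5 h (Δt = 10.5 h).
k = −Δt / ln(Q₂/Q₁) = −10.5 / ln(32/74) = 12.5 h.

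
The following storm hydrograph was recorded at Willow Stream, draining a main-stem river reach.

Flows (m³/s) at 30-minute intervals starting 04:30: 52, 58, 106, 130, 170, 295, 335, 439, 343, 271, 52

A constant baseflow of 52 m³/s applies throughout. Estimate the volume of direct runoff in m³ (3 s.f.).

Direct-runoff ordinates (Q − Q_b): 0.0, 6.0, 54.0, 78.0, 118.0, 243.0, 283.0, 387.0, 291.0, 219.0, 0.0 m³/s.
ΣQ_DR = 1679 m³/s.
With Δt = 0.5 h = 1800 s, V = ΣQ_DR · Δt = 1679 × 1800 = 3.02 × 10^6 m³.

V ≈ 3.02 × 10^6 m³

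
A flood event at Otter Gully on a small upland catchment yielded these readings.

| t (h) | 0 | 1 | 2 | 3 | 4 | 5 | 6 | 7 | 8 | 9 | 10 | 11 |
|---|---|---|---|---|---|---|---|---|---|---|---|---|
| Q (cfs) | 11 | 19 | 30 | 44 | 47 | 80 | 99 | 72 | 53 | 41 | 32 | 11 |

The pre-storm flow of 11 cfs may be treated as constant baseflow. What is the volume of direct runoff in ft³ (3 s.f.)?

Direct-runoff ordinates (Q − Q_b): 0.0, 8.0, 19.0, 33.0, 36.0, 69.0, 88.0, 61.0, 42.0, 30.0, 21.0, 0.0 cfs.
ΣQ_DR = 407.0 cfs.
With Δt = 1 h = 3600 s, V = ΣQ_DR · Δt = 407.0 × 3600 = 1.47 × 10^6 ft³.

V ≈ 1.47 × 10^6 ft³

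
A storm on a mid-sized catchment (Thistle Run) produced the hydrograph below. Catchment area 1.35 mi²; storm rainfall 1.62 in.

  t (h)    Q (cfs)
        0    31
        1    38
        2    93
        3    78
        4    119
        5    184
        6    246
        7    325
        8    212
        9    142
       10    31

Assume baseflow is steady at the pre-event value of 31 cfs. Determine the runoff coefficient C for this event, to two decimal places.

C ≈ 0.82

ΣQ_DR = 1158 cfs; V = ΣQ_DR·Δt = 4.169 × 10^6 ft³.
Runoff depth d = V / A = 1.329 in.
C = d / P = 1.329 / 1.62 = 0.82.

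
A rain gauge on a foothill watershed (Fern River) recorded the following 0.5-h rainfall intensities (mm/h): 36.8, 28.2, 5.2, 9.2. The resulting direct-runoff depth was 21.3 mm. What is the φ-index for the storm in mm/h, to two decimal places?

φ ≈ 11.20 mm/h

Only the 2 blocks with intensity above φ contribute runoff: 36.8, 28.2 mm/h.
Σ(I−φ)·Δt = d  ⇒  (36.8+28.2 − 2φ)·0.5 = 21.3
φ = (65.00 − 21.3/0.5) / 2 = 11.20 mm/h.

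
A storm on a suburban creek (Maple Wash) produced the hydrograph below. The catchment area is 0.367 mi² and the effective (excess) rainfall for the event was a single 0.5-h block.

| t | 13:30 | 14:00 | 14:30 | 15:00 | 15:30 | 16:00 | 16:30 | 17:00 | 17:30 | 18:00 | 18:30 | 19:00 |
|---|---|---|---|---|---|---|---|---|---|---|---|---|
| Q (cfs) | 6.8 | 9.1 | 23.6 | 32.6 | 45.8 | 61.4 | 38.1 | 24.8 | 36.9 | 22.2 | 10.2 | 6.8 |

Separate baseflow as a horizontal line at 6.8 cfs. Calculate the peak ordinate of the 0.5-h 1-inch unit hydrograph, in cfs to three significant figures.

U_p ≈ 109 cfs

Direct runoff: 0.0, 2.3, 16.8, 25.8, 39.0, 54.6, 31.3, 18.0, 30.1, 15.4, 3.4, 0.0 cfs; ΣQ_DR = 236.7 cfs, peak = 54.6 cfs.
Runoff depth d = ΣQ_DR·Δt / A = 236.7 × 1800 / (0.367 mi²) = 0.4997 in.
The 1-inch UH is the DRH scaled by (1 in)/d, so U_p = 54.6 × 1/0.4997 = 109 cfs.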